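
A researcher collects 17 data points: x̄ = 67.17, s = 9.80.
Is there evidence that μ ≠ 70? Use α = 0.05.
One-sample t-test:
H₀: μ = 70
H₁: μ ≠ 70
df = n - 1 = 16
t = (x̄ - μ₀) / (s/√n) = (67.17 - 70) / (9.80/√17) = -1.191
p-value = 0.2512

Since p-value > α = 0.05, we fail to reject H₀.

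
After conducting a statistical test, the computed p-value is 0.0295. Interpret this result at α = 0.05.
Since p = 0.0295 < α = 0.05, reject H₀.
There is sufficient evidence to reject the null hypothesis; the result is statistically significant at the 0.05 level.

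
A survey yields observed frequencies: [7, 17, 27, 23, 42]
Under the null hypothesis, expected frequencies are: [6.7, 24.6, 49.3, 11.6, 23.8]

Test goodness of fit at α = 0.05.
Chi-square goodness of fit test:
H₀: observed counts match expected distribution
H₁: observed counts differ from expected distribution
df = k - 1 = 4
χ² = Σ(O - E)²/E
   = (7 - 6.7)²/6.7 + (17 - 24.6)²/24.6 + (27 - 49.3)²/49.3 + (23 - 11.6)²/11.6 + (42 - 23.8)²/23.8
   = 0.013 + 2.348 + 10.087 + 11.203 + 13.918
   = 37.57
p-value < 0.0001

Since p-value < α = 0.05, we reject H₀.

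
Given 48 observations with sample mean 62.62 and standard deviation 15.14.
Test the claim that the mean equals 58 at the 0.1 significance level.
One-sample t-test:
H₀: μ = 58
H₁: μ ≠ 58
df = n - 1 = 47
t = (x̄ - μ₀) / (s/√n) = (62.62 - 58) / (15.14/√48) = 2.114
p-value = 0.0398

Since p-value < α = 0.1, we reject H₀.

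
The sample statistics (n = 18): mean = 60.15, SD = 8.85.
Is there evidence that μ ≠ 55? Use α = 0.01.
One-sample t-test:
H₀: μ = 55
H₁: μ ≠ 55
df = n - 1 = 17
t = (x̄ - μ₀) / (s/√n) = (60.15 - 55) / (8.85/√18) = 2.469
p-value = 0.0245

Since p-value > α = 0.01, we fail to reject H₀.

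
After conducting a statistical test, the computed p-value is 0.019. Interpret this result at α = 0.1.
Since p = 0.019 < α = 0.1, reject H₀.
There is sufficient evidence to reject the null hypothesis; the result is statistically significant at the 0.1 level.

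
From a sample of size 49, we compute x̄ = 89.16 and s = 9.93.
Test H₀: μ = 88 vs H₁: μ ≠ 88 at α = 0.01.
One-sample t-test:
H₀: μ = 88
H₁: μ ≠ 88
df = n - 1 = 48
t = (x̄ - μ₀) / (s/√n) = (89.16 - 88) / (9.93/√49) = 0.818
p-value = 0.4176

Since p-value > α = 0.01, we fail to reject H₀.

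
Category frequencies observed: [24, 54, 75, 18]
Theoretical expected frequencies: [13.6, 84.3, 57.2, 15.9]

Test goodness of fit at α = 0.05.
Chi-square goodness of fit test:
H₀: observed counts match expected distribution
H₁: observed counts differ from expected distribution
df = k - 1 = 3
χ² = Σ(O - E)²/E
   = (24 - 13.6)²/13.6 + (54 - 84.3)²/84.3 + (75 - 57.2)²/57.2 + (18 - 15.9)²/15.9
   = 7.953 + 10.891 + 5.539 + 0.277
   = 24.66
p-value < 0.0001

Since p-value < α = 0.05, we reject H₀.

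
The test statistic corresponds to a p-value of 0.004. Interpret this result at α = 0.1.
Since p = 0.004 < α = 0.1, reject H₀.
There is sufficient evidence to reject the null hypothesis; the result is statistically significant at the 0.1 level.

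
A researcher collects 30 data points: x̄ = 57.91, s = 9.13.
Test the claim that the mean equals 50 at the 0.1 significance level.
One-sample t-test:
H₀: μ = 50
H₁: μ ≠ 50
df = n - 1 = 29
t = (x̄ - μ₀) / (s/√n) = (57.91 - 50) / (9.13/√30) = 4.745
p-value = 0.0001

Since p-value < α = 0.1, we reject H₀.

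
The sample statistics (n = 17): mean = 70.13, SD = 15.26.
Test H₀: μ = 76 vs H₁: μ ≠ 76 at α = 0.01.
One-sample t-test:
H₀: μ = 76
H₁: μ ≠ 76
df = n - 1 = 16
t = (x̄ - μ₀) / (s/√n) = (70.13 - 76) / (15.26/√17) = -1.586
p-value = 0.1323

Since p-value > α = 0.01, we fail to reject H₀.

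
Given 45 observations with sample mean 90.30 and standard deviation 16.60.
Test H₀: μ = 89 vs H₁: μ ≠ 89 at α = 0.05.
One-sample t-test:
H₀: μ = 89
H₁: μ ≠ 89
df = n - 1 = 44
t = (x̄ - μ₀) / (s/√n) = (90.30 - 89) / (16.60/√45) = 0.525
p-value = 0.6020

Since p-value > α = 0.05, we fail to reject H₀.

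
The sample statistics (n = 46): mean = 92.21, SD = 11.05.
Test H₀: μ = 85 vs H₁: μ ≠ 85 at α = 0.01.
One-sample t-test:
H₀: μ = 85
H₁: μ ≠ 85
df = n - 1 = 45
t = (x̄ - μ₀) / (s/√n) = (92.21 - 85) / (11.05/√46) = 4.425
p-value = 0.0001

Since p-value < α = 0.01, we reject H₀.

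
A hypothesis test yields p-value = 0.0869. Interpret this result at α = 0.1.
Since p = 0.0869 < α = 0.1, reject H₀.
There is sufficient evidence to reject the null hypothesis; the result is statistically significant at the 0.1 level.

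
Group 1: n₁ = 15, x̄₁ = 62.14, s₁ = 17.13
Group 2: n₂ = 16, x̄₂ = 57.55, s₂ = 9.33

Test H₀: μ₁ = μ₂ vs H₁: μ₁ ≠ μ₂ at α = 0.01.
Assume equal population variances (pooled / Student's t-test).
Student's two-sample t-test (equal variances):
H₀: μ₁ = μ₂
H₁: μ₁ ≠ μ₂
df = n₁ + n₂ - 2 = 29
Pooled variance s_p² = [(n₁-1)s₁² + (n₂-1)s₂²] / (n₁ + n₂ - 2) = [(14)(17.13²) + (15)(9.33²)] / 29 = 186.6845
SE = √(s_p²(1/n₁ + 1/n₂)) = √(186.6845 × (1/15 + 1/16)) = 4.9105
t = (x̄₁ - x̄₂) / SE = (62.14 - 57.55) / 4.9105 = 4.59 / 4.9105 = 0.935
p-value = 0.3576

Since p-value > α = 0.01, we fail to reject H₀.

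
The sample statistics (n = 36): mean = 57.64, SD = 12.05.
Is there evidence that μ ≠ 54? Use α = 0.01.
One-sample t-test:
H₀: μ = 54
H₁: μ ≠ 54
df = n - 1 = 35
t = (x̄ - μ₀) / (s/√n) = (57.64 - 54) / (12.05/√36) = 1.812
p-value = 0.0785

Since p-value > α = 0.01, we fail to reject H₀.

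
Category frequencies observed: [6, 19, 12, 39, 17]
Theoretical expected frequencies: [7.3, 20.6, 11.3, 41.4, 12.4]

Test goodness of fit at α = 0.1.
Chi-square goodness of fit test:
H₀: observed counts match expected distribution
H₁: observed counts differ from expected distribution
df = k - 1 = 4
χ² = Σ(O - E)²/E
   = (6 - 7.3)²/7.3 + (19 - 20.6)²/20.6 + (12 - 11.3)²/11.3 + (39 - 41.4)²/41.4 + (17 - 12.4)²/12.4
   = 0.232 + 0.124 + 0.043 + 0.139 + 1.706
   = 2.24
p-value = 0.6909

Since p-value > α = 0.1, we fail to reject H₀.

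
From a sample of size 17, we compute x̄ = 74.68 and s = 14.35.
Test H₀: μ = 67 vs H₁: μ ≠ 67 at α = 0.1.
One-sample t-test:
H₀: μ = 67
H₁: μ ≠ 67
df = n - 1 = 16
t = (x̄ - μ₀) / (s/√n) = (74.68 - 67) / (14.35/√17) = 2.207
p-value = 0.0423

Since p-value < α = 0.1, we reject H₀.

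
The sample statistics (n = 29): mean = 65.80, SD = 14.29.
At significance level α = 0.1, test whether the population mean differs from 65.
One-sample t-test:
H₀: μ = 65
H₁: μ ≠ 65
df = n - 1 = 28
t = (x̄ - μ₀) / (s/√n) = (65.80 - 65) / (14.29/√29) = 0.301
p-value = 0.7653

Since p-value > α = 0.1, we fail to reject H₀.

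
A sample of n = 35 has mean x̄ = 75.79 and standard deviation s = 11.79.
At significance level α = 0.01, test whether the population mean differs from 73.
One-sample t-test:
H₀: μ = 73
H₁: μ ≠ 73
df = n - 1 = 34
t = (x̄ - μ₀) / (s/√n) = (75.79 - 73) / (11.79/√35) = 1.400
p-value = 0.1706

Since p-value > α = 0.01, we fail to reject H₀.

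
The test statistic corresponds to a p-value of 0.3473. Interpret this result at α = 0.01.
Since p = 0.3473 > α = 0.01, fail to reject H₀.
There is insufficient evidence to reject the null hypothesis; the result is not statistically significant at the 0.01 level.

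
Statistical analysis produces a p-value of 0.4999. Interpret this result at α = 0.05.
Since p = 0.4999 > α = 0.05, fail to reject H₀.
There is insufficient evidence to reject the null hypothesis; the result is not statistically significant at the 0.05 level.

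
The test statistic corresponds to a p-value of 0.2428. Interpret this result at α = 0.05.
Since p = 0.2428 > α = 0.05, fail to reject H₀.
There is insufficient evidence to reject the null hypothesis; the result is not statistically significant at the 0.05 level.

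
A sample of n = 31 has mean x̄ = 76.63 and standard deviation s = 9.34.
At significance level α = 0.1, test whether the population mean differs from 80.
One-sample t-test:
H₀: μ = 80
H₁: μ ≠ 80
df = n - 1 = 30
t = (x̄ - μ₀) / (s/√n) = (76.63 - 80) / (9.34/√31) = -2.009
p-value = 0.0536

Since p-value < α = 0.1, we reject H₀.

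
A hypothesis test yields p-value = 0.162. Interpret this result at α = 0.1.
Since p = 0.162 > α = 0.1, fail to reject H₀.
There is insufficient evidence to reject the null hypothesis; the result is not statistically significant at the 0.1 level.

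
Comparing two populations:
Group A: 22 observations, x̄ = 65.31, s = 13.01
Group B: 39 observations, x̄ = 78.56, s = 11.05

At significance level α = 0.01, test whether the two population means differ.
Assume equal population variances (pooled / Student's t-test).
Student's two-sample t-test (equal variances):
H₀: μ₁ = μ₂
H₁: μ₁ ≠ μ₂
df = n₁ + n₂ - 2 = 59
Pooled variance s_p² = [(n₁-1)s₁² + (n₂-1)s₂²] / (n₁ + n₂ - 2) = [(21)(13.01²) + (38)(11.05²)] / 59 = 138.8874
SE = √(s_p²(1/n₁ + 1/n₂)) = √(138.8874 × (1/22 + 1/39)) = 3.1423
t = (x̄₁ - x̄₂) / SE = (65.31 - 78.56) / 3.1423 = -13.25 / 3.1423 = -4.217
p-value = 0.0001

Since p-value < α = 0.01, we reject H₀.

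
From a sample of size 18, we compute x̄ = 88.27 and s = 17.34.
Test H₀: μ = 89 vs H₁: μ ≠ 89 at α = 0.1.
One-sample t-test:
H₀: μ = 89
H₁: μ ≠ 89
df = n - 1 = 17
t = (x̄ - μ₀) / (s/√n) = (88.27 - 89) / (17.34/√18) = -0.179
p-value = 0.8604

Since p-value > α = 0.1, we fail to reject H₀.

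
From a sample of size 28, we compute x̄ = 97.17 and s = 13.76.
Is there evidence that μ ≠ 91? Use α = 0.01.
One-sample t-test:
H₀: μ = 91
H₁: μ ≠ 91
df = n - 1 = 27
t = (x̄ - μ₀) / (s/√n) = (97.17 - 91) / (13.76/√28) = 2.373
p-value = 0.0250

Since p-value > α = 0.01, we fail to reject H₀.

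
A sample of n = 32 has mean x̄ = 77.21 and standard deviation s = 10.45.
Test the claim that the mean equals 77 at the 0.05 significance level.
One-sample t-test:
H₀: μ = 77
H₁: μ ≠ 77
df = n - 1 = 31
t = (x̄ - μ₀) / (s/√n) = (77.21 - 77) / (10.45/√32) = 0.114
p-value = 0.9102

Since p-value > α = 0.05, we fail to reject H₀.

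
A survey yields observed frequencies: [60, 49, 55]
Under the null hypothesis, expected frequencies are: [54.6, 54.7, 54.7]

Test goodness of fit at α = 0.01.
Chi-square goodness of fit test:
H₀: observed counts match expected distribution
H₁: observed counts differ from expected distribution
df = k - 1 = 2
χ² = Σ(O - E)²/E
   = (60 - 54.6)²/54.6 + (49 - 54.7)²/54.7 + (55 - 54.7)²/54.7
   = 0.534 + 0.594 + 0.002
   = 1.13
p-value = 0.5685

Since p-value > α = 0.01, we fail to reject H₀.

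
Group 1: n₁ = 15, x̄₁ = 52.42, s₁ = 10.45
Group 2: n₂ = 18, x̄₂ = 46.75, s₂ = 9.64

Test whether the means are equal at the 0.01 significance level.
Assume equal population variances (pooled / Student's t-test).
Student's two-sample t-test (equal variances):
H₀: μ₁ = μ₂
H₁: μ₁ ≠ μ₂
df = n₁ + n₂ - 2 = 31
Pooled variance s_p² = [(n₁-1)s₁² + (n₂-1)s₂²] / (n₁ + n₂ - 2) = [(14)(10.45²) + (17)(9.64²)] / 31 = 100.2787
SE = √(s_p²(1/n₁ + 1/n₂)) = √(100.2787 × (1/15 + 1/18)) = 3.5009
t = (x̄₁ - x̄₂) / SE = (52.42 - 46.75) / 3.5009 = 5.67 / 3.5009 = 1.620
p-value = 0.1155

Since p-value > α = 0.01, we fail to reject H₀.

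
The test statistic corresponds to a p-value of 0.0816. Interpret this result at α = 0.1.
Since p = 0.0816 < α = 0.1, reject H₀.
There is sufficient evidence to reject the null hypothesis; the result is statistically significant at the 0.1 level.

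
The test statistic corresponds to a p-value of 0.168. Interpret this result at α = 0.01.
Since p = 0.168 > α = 0.01, fail to reject H₀.
There is insufficient evidence to reject the null hypothesis; the result is not statistically significant at the 0.01 level.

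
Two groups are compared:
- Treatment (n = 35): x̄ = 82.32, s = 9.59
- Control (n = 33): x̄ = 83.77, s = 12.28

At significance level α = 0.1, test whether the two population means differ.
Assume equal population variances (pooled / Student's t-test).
Student's two-sample t-test (equal variances):
H₀: μ₁ = μ₂
H₁: μ₁ ≠ μ₂
df = n₁ + n₂ - 2 = 66
Pooled variance s_p² = [(n₁-1)s₁² + (n₂-1)s₂²] / (n₁ + n₂ - 2) = [(34)(9.59²) + (32)(12.28²)] / 66 = 120.4919
SE = √(s_p²(1/n₁ + 1/n₂)) = √(120.4919 × (1/35 + 1/33)) = 2.6634
t = (x̄₁ - x̄₂) / SE = (82.32 - 83.77) / 2.6634 = -1.45 / 2.6634 = -0.544
p-value = 0.5880

Since p-value > α = 0.1, we fail to reject H₀.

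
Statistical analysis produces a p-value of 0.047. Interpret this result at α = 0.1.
Since p = 0.047 < α = 0.1, reject H₀.
There is sufficient evidence to reject the null hypothesis; the result is statistically significant at the 0.1 level.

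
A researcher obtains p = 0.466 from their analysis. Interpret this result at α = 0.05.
Since p = 0.466 > α = 0.05, fail to reject H₀.
There is insufficient evidence to reject the null hypothesis; the result is not statistically significant at the 0.05 level.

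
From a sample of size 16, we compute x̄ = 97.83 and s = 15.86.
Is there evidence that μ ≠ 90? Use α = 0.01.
One-sample t-test:
H₀: μ = 90
H₁: μ ≠ 90
df = n - 1 = 15
t = (x̄ - μ₀) / (s/√n) = (97.83 - 90) / (15.86/√16) = 1.975
p-value = 0.0670

Since p-value > α = 0.01, we fail to reject H₀.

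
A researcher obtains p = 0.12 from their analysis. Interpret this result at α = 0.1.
Since p = 0.12 > α = 0.1, fail to reject H₀.
There is insufficient evidence to reject the null hypothesis; the result is not statistically significant at the 0.1 level.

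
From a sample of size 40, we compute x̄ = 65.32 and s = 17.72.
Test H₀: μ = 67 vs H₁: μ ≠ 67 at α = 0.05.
One-sample t-test:
H₀: μ = 67
H₁: μ ≠ 67
df = n - 1 = 39
t = (x̄ - μ₀) / (s/√n) = (65.32 - 67) / (17.72/√40) = -0.600
p-value = 0.5522

Since p-value > α = 0.05, we fail to reject H₀.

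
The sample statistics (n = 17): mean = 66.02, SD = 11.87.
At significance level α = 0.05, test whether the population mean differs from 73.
One-sample t-test:
H₀: μ = 73
H₁: μ ≠ 73
df = n - 1 = 16
t = (x̄ - μ₀) / (s/√n) = (66.02 - 73) / (11.87/√17) = -2.425
p-value = 0.0275

Since p-value < α = 0.05, we reject H₀.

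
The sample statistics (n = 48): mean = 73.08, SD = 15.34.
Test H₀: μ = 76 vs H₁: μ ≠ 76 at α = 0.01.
One-sample t-test:
H₀: μ = 76
H₁: μ ≠ 76
df = n - 1 = 47
t = (x̄ - μ₀) / (s/√n) = (73.08 - 76) / (15.34/√48) = -1.319
p-value = 0.1936

Since p-value > α = 0.01, we fail to reject H₀.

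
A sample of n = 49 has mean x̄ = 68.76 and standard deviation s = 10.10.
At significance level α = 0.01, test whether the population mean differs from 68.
One-sample t-test:
H₀: μ = 68
H₁: μ ≠ 68
df = n - 1 = 48
t = (x̄ - μ₀) / (s/√n) = (68.76 - 68) / (10.10/√49) = 0.527
p-value = 0.6008

Since p-value > α = 0.01, we fail to reject H₀.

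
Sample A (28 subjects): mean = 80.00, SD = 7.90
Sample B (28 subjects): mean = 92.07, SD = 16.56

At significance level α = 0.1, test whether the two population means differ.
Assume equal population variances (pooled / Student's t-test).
Student's two-sample t-test (equal variances):
H₀: μ₁ = μ₂
H₁: μ₁ ≠ μ₂
df = n₁ + n₂ - 2 = 54
Pooled variance s_p² = [(n₁-1)s₁² + (n₂-1)s₂²] / (n₁ + n₂ - 2) = [(27)(7.90²) + (27)(16.56²)] / 54 = 168.3218
SE = √(s_p²(1/n₁ + 1/n₂)) = √(168.3218 × (1/28 + 1/28)) = 3.4674
t = (x̄₁ - x̄₂) / SE = (80.00 - 92.07) / 3.4674 = -12.07 / 3.4674 = -3.481
p-value = 0.0010

Since p-value < α = 0.1, we reject H₀.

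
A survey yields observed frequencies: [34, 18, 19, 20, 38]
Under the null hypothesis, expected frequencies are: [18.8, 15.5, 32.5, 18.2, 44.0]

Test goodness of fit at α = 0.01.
Chi-square goodness of fit test:
H₀: observed counts match expected distribution
H₁: observed counts differ from expected distribution
df = k - 1 = 4
χ² = Σ(O - E)²/E
   = (34 - 18.8)²/18.8 + (18 - 15.5)²/15.5 + (19 - 32.5)²/32.5 + (20 - 18.2)²/18.2 + (38 - 44.0)²/44.0
   = 12.289 + 0.403 + 5.608 + 0.178 + 0.818
   = 19.30
p-value = 0.0007

Since p-value < α = 0.01, we reject H₀.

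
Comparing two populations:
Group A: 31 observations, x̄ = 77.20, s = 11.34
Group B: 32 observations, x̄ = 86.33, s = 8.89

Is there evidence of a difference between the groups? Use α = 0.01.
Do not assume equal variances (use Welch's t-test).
Welch's two-sample t-test:
H₀: μ₁ = μ₂
H₁: μ₁ ≠ μ₂
s₁²/n₁ = 11.34²/31 = 4.1482,  s₂²/n₂ = 8.89²/32 = 2.4698
SE = √(s₁²/n₁ + s₂²/n₂) = √(4.1482 + 2.4698) = 2.5725
df (Welch-Satterthwaite) = (s₁²/n₁ + s₂²/n₂)² / [(s₁²/n₁)²/(n₁-1) + (s₂²/n₂)²/(n₂-1)] ≈ 56.85
t = (x̄₁ - x̄₂) / SE = (77.20 - 86.33) / 2.5725 = -9.13 / 2.5725 = -3.549
p-value = 0.0008

Since p-value < α = 0.01, we reject H₀.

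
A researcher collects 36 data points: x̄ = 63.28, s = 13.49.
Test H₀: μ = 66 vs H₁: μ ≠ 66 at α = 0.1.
One-sample t-test:
H₀: μ = 66
H₁: μ ≠ 66
df = n - 1 = 35
t = (x̄ - μ₀) / (s/√n) = (63.28 - 66) / (13.49/√36) = -1.210
p-value = 0.2345

Since p-value > α = 0.1, we fail to reject H₀.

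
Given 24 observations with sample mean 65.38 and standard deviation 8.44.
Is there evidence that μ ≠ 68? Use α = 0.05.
One-sample t-test:
H₀: μ = 68
H₁: μ ≠ 68
df = n - 1 = 23
t = (x̄ - μ₀) / (s/√n) = (65.38 - 68) / (8.44/√24) = -1.521
p-value = 0.1419

Since p-value > α = 0.05, we fail to reject H₀.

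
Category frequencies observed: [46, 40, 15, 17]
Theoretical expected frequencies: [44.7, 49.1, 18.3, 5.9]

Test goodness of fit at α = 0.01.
Chi-square goodness of fit test:
H₀: observed counts match expected distribution
H₁: observed counts differ from expected distribution
df = k - 1 = 3
χ² = Σ(O - E)²/E
   = (46 - 44.7)²/44.7 + (40 - 49.1)²/49.1 + (15 - 18.3)²/18.3 + (17 - 5.9)²/5.9
   = 0.038 + 1.687 + 0.595 + 20.883
   = 23.20
p-value < 0.0001

Since p-value < α = 0.01, we reject H₀.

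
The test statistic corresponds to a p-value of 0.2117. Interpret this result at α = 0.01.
Since p = 0.2117 > α = 0.01, fail to reject H₀.
There is insufficient evidence to reject the null hypothesis; the result is not statistically significant at the 0.01 level.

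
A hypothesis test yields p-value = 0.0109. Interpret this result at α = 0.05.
Since p = 0.0109 < α = 0.05, reject H₀.
There is sufficient evidence to reject the null hypothesis; the result is statistically significant at the 0.05 level.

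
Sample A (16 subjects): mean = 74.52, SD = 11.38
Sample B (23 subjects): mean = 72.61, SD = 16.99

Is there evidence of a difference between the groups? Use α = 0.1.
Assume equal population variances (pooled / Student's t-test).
Student's two-sample t-test (equal variances):
H₀: μ₁ = μ₂
H₁: μ₁ ≠ μ₂
df = n₁ + n₂ - 2 = 37
Pooled variance s_p² = [(n₁-1)s₁² + (n₂-1)s₂²] / (n₁ + n₂ - 2) = [(15)(11.38²) + (22)(16.99²)] / 37 = 224.1375
SE = √(s_p²(1/n₁ + 1/n₂)) = √(224.1375 × (1/16 + 1/23)) = 4.8738
t = (x̄₁ - x̄₂) / SE = (74.52 - 72.61) / 4.8738 = 1.91 / 4.8738 = 0.392
p-value = 0.6974

Since p-value > α = 0.1, we fail to reject H₀.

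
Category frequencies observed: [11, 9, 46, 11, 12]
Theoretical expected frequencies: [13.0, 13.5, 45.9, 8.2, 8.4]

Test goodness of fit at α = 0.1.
Chi-square goodness of fit test:
H₀: observed counts match expected distribution
H₁: observed counts differ from expected distribution
df = k - 1 = 4
χ² = Σ(O - E)²/E
   = (11 - 13.0)²/13.0 + (9 - 13.5)²/13.5 + (46 - 45.9)²/45.9 + (11 - 8.2)²/8.2 + (12 - 8.4)²/8.4
   = 0.308 + 1.500 + 0.000 + 0.956 + 1.543
   = 4.31
p-value = 0.3661

Since p-value > α = 0.1, we fail to reject H₀.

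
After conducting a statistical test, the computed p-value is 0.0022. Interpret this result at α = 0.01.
Since p = 0.0022 < α = 0.01, reject H₀.
There is sufficient evidence to reject the null hypothesis; the result is statistically significant at the 0.01 level.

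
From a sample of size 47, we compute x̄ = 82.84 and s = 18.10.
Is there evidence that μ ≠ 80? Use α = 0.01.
One-sample t-test:
H₀: μ = 80
H₁: μ ≠ 80
df = n - 1 = 46
t = (x̄ - μ₀) / (s/√n) = (82.84 - 80) / (18.10/√47) = 1.076
p-value = 0.2877

Since p-value > α = 0.01, we fail to reject H₀.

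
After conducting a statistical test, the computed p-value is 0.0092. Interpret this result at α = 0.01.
Since p = 0.0092 < α = 0.01, reject H₀.
There is sufficient evidence to reject the null hypothesis; the result is statistically significant at the 0.01 level.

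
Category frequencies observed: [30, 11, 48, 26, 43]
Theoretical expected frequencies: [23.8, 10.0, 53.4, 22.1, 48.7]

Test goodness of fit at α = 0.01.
Chi-square goodness of fit test:
H₀: observed counts match expected distribution
H₁: observed counts differ from expected distribution
df = k - 1 = 4
χ² = Σ(O - E)²/E
   = (30 - 23.8)²/23.8 + (11 - 10.0)²/10.0 + (48 - 53.4)²/53.4 + (26 - 22.1)²/22.1 + (43 - 48.7)²/48.7
   = 1.615 + 0.100 + 0.546 + 0.688 + 0.667
   = 3.62
p-value = 0.4604

Since p-value > α = 0.01, we fail to reject H₀.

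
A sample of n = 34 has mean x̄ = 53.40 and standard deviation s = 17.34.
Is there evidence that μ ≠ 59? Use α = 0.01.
One-sample t-test:
H₀: μ = 59
H₁: μ ≠ 59
df = n - 1 = 33
t = (x̄ - μ₀) / (s/√n) = (53.40 - 59) / (17.34/√34) = -1.883
p-value = 0.0685

Since p-value > α = 0.01, we fail to reject H₀.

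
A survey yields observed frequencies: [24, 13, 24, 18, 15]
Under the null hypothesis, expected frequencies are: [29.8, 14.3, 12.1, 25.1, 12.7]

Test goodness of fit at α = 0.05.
Chi-square goodness of fit test:
H₀: observed counts match expected distribution
H₁: observed counts differ from expected distribution
df = k - 1 = 4
χ² = Σ(O - E)²/E
   = (24 - 29.8)²/29.8 + (13 - 14.3)²/14.3 + (24 - 12.1)²/12.1 + (18 - 25.1)²/25.1 + (15 - 12.7)²/12.7
   = 1.129 + 0.118 + 11.703 + 2.008 + 0.417
   = 15.38
p-value = 0.0040

Since p-value < α = 0.05, we reject H₀.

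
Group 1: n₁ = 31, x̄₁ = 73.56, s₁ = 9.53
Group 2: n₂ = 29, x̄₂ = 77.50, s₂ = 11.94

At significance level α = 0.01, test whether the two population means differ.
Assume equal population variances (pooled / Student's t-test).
Student's two-sample t-test (equal variances):
H₀: μ₁ = μ₂
H₁: μ₁ ≠ μ₂
df = n₁ + n₂ - 2 = 58
Pooled variance s_p² = [(n₁-1)s₁² + (n₂-1)s₂²] / (n₁ + n₂ - 2) = [(30)(9.53²) + (28)(11.94²)] / 58 = 115.8001
SE = √(s_p²(1/n₁ + 1/n₂)) = √(115.8001 × (1/31 + 1/29)) = 2.7800
t = (x̄₁ - x̄₂) / SE = (73.56 - 77.50) / 2.7800 = -3.94 / 2.7800 = -1.417
p-value = 0.1618

Since p-value > α = 0.01, we fail to reject H₀.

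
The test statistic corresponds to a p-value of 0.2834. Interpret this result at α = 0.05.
Since p = 0.2834 > α = 0.05, fail to reject H₀.
There is insufficient evidence to reject the null hypothesis; the result is not statistically significant at the 0.05 level.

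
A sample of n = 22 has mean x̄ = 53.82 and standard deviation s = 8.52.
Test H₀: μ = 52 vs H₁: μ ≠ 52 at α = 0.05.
One-sample t-test:
H₀: μ = 52
H₁: μ ≠ 52
df = n - 1 = 21
t = (x̄ - μ₀) / (s/√n) = (53.82 - 52) / (8.52/√22) = 1.002
p-value = 0.3278

Since p-value > α = 0.05, we fail to reject H₀.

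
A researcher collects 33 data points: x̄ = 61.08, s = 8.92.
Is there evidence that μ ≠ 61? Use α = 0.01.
One-sample t-test:
H₀: μ = 61
H₁: μ ≠ 61
df = n - 1 = 32
t = (x̄ - μ₀) / (s/√n) = (61.08 - 61) / (8.92/√33) = 0.052
p-value = 0.9592

Since p-value > α = 0.01, we fail to reject H₀.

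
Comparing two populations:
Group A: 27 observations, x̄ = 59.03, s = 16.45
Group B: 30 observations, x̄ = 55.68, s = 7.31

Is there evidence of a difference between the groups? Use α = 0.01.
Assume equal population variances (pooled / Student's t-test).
Student's two-sample t-test (equal variances):
H₀: μ₁ = μ₂
H₁: μ₁ ≠ μ₂
df = n₁ + n₂ - 2 = 55
Pooled variance s_p² = [(n₁-1)s₁² + (n₂-1)s₂²] / (n₁ + n₂ - 2) = [(26)(16.45²) + (29)(7.31²)] / 55 = 156.0966
SE = √(s_p²(1/n₁ + 1/n₂)) = √(156.0966 × (1/27 + 1/30)) = 3.3143
t = (x̄₁ - x̄₂) / SE = (59.03 - 55.68) / 3.3143 = 3.35 / 3.3143 = 1.011
p-value = 0.3166

Since p-value > α = 0.01, we fail to reject H₀.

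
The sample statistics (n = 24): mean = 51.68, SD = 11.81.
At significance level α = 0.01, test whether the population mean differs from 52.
One-sample t-test:
H₀: μ = 52
H₁: μ ≠ 52
df = n - 1 = 23
t = (x̄ - μ₀) / (s/√n) = (51.68 - 52) / (11.81/√24) = -0.133
p-value = 0.8956

Since p-value > α = 0.01, we fail to reject H₀.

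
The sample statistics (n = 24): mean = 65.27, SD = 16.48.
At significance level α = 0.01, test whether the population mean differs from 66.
One-sample t-test:
H₀: μ = 66
H₁: μ ≠ 66
df = n - 1 = 23
t = (x̄ - μ₀) / (s/√n) = (65.27 - 66) / (16.48/√24) = -0.217
p-value = 0.8301

Since p-value > α = 0.01, we fail to reject H₀.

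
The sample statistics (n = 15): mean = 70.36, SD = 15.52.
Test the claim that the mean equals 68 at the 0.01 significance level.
One-sample t-test:
H₀: μ = 68
H₁: μ ≠ 68
df = n - 1 = 14
t = (x̄ - μ₀) / (s/√n) = (70.36 - 68) / (15.52/√15) = 0.589
p-value = 0.5653

Since p-value > α = 0.01, we fail to reject H₀.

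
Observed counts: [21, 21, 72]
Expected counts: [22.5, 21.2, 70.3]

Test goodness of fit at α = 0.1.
Chi-square goodness of fit test:
H₀: observed counts match expected distribution
H₁: observed counts differ from expected distribution
df = k - 1 = 2
χ² = Σ(O - E)²/E
   = (21 - 22.5)²/22.5 + (21 - 21.2)²/21.2 + (72 - 70.3)²/70.3
   = 0.100 + 0.002 + 0.041
   = 0.14
p-value = 0.9310

Since p-value > α = 0.1, we fail to reject H₀.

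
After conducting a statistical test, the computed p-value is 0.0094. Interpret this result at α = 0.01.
Since p = 0.0094 < α = 0.01, reject H₀.
There is sufficient evidence to reject the null hypothesis; the result is statistically significant at the 0.01 level.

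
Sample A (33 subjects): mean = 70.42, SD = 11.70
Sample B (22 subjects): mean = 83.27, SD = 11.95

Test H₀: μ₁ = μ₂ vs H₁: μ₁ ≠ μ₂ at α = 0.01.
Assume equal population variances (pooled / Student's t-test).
Student's two-sample t-test (equal variances):
H₀: μ₁ = μ₂
H₁: μ₁ ≠ μ₂
df = n₁ + n₂ - 2 = 53
Pooled variance s_p² = [(n₁-1)s₁² + (n₂-1)s₂²] / (n₁ + n₂ - 2) = [(32)(11.70²) + (21)(11.95²)] / 53 = 139.2327
SE = √(s_p²(1/n₁ + 1/n₂)) = √(139.2327 × (1/33 + 1/22)) = 3.2478
t = (x̄₁ - x̄₂) / SE = (70.42 - 83.27) / 3.2478 = -12.85 / 3.2478 = -3.957
p-value = 0.0002

Since p-value < α = 0.01, we reject H₀.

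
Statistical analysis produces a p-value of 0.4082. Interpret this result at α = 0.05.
Since p = 0.4082 > α = 0.05, fail to reject H₀.
There is insufficient evidence to reject the null hypothesis; the result is not statistically significant at the 0.05 level.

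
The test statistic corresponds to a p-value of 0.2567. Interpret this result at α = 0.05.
Since p = 0.2567 > α = 0.05, fail to reject H₀.
There is insufficient evidence to reject the null hypothesis; the result is not statistically significant at the 0.05 level.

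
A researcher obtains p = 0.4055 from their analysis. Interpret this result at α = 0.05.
Since p = 0.4055 > α = 0.05, fail to reject H₀.
There is insufficient evidence to reject the null hypothesis; the result is not statistically significant at the 0.05 level.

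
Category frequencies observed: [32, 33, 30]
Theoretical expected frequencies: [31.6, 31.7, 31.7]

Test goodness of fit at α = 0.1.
Chi-square goodness of fit test:
H₀: observed counts match expected distribution
H₁: observed counts differ from expected distribution
df = k - 1 = 2
χ² = Σ(O - E)²/E
   = (32 - 31.6)²/31.6 + (33 - 31.7)²/31.7 + (30 - 31.7)²/31.7
   = 0.005 + 0.053 + 0.091
   = 0.15
p-value = 0.9280

Since p-value > α = 0.1, we fail to reject H₀.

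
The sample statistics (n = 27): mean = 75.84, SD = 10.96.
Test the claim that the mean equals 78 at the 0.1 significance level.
One-sample t-test:
H₀: μ = 78
H₁: μ ≠ 78
df = n - 1 = 26
t = (x̄ - μ₀) / (s/√n) = (75.84 - 78) / (10.96/√27) = -1.024
p-value = 0.3152

Since p-value > α = 0.1, we fail to reject H₀.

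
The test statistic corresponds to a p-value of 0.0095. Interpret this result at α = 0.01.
Since p = 0.0095 < α = 0.01, reject H₀.
There is sufficient evidence to reject the null hypothesis; the result is statistically significant at the 0.01 level.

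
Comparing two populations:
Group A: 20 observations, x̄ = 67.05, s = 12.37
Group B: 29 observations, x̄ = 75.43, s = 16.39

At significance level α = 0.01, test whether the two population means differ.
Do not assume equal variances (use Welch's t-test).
Welch's two-sample t-test:
H₀: μ₁ = μ₂
H₁: μ₁ ≠ μ₂
s₁²/n₁ = 12.37²/20 = 7.6508,  s₂²/n₂ = 16.39²/29 = 9.2632
SE = √(s₁²/n₁ + s₂²/n₂) = √(7.6508 + 9.2632) = 4.1127
df (Welch-Satterthwaite) = (s₁²/n₁ + s₂²/n₂)² / [(s₁²/n₁)²/(n₁-1) + (s₂²/n₂)²/(n₂-1)] ≈ 46.55
t = (x̄₁ - x̄₂) / SE = (67.05 - 75.43) / 4.1127 = -8.38 / 4.1127 = -2.038
p-value = 0.0473

Since p-value > α = 0.01, we fail to reject H₀.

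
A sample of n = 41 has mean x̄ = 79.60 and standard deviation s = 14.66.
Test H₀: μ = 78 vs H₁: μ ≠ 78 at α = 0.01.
One-sample t-test:
H₀: μ = 78
H₁: μ ≠ 78
df = n - 1 = 40
t = (x̄ - μ₀) / (s/√n) = (79.60 - 78) / (14.66/√41) = 0.699
p-value = 0.4887

Since p-value > α = 0.01, we fail to reject H₀.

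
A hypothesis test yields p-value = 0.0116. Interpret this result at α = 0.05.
Since p = 0.0116 < α = 0.05, reject H₀.
There is sufficient evidence to reject the null hypothesis; the result is statistically significant at the 0.05 level.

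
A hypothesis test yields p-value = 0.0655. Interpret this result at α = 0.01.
Since p = 0.0655 > α = 0.01, fail to reject H₀.
There is insufficient evidence to reject the null hypothesis; the result is not statistically significant at the 0.01 level.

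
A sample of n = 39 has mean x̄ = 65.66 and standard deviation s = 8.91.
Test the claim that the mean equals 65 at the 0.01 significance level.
One-sample t-test:
H₀: μ = 65
H₁: μ ≠ 65
df = n - 1 = 38
t = (x̄ - μ₀) / (s/√n) = (65.66 - 65) / (8.91/√39) = 0.463
p-value = 0.6463

Since p-value > α = 0.01, we fail to reject H₀.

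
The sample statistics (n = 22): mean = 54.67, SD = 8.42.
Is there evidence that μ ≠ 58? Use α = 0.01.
One-sample t-test:
H₀: μ = 58
H₁: μ ≠ 58
df = n - 1 = 21
t = (x̄ - μ₀) / (s/√n) = (54.67 - 58) / (8.42/√22) = -1.855
p-value = 0.0777

Since p-value > α = 0.01, we fail to reject H₀.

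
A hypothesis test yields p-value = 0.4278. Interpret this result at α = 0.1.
Since p = 0.4278 > α = 0.1, fail to reject H₀.
There is insufficient evidence to reject the null hypothesis; the result is not statistically significant at the 0.1 level.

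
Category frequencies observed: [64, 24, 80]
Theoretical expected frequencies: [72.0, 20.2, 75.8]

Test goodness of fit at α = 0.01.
Chi-square goodness of fit test:
H₀: observed counts match expected distribution
H₁: observed counts differ from expected distribution
df = k - 1 = 2
χ² = Σ(O - E)²/E
   = (64 - 72.0)²/72.0 + (24 - 20.2)²/20.2 + (80 - 75.8)²/75.8
   = 0.889 + 0.715 + 0.233
   = 1.84
p-value = 0.3992

Since p-value > α = 0.01, we fail to reject H₀.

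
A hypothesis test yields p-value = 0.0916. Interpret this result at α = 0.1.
Since p = 0.0916 < α = 0.1, reject H₀.
There is sufficient evidence to reject the null hypothesis; the result is statistically significant at the 0.1 level.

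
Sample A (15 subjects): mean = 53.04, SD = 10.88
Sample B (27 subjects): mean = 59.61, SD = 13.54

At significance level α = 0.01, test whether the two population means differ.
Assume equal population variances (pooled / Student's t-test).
Student's two-sample t-test (equal variances):
H₀: μ₁ = μ₂
H₁: μ₁ ≠ μ₂
df = n₁ + n₂ - 2 = 40
Pooled variance s_p² = [(n₁-1)s₁² + (n₂-1)s₂²] / (n₁ + n₂ - 2) = [(14)(10.88²) + (26)(13.54²)] / 40 = 160.5966
SE = √(s_p²(1/n₁ + 1/n₂)) = √(160.5966 × (1/15 + 1/27)) = 4.0810
t = (x̄₁ - x̄₂) / SE = (53.04 - 59.61) / 4.0810 = -6.57 / 4.0810 = -1.610
p-value = 0.1153

Since p-value > α = 0.01, we fail to reject H₀.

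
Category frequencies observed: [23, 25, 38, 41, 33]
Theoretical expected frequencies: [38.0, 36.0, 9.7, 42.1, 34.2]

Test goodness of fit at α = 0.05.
Chi-square goodness of fit test:
H₀: observed counts match expected distribution
H₁: observed counts differ from expected distribution
df = k - 1 = 4
χ² = Σ(O - E)²/E
   = (23 - 38.0)²/38.0 + (25 - 36.0)²/36.0 + (38 - 9.7)²/9.7 + (41 - 42.1)²/42.1 + (33 - 34.2)²/34.2
   = 5.921 + 3.361 + 82.566 + 0.029 + 0.042
   = 91.92
p-value < 0.0001

Since p-value < α = 0.05, we reject H₀.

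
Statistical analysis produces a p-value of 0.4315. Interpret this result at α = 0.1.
Since p = 0.4315 > α = 0.1, fail to reject H₀.
There is insufficient evidence to reject the null hypothesis; the result is not statistically significant at the 0.1 level.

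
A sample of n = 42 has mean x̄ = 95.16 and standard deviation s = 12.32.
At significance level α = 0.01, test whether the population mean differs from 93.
One-sample t-test:
H₀: μ = 93
H₁: μ ≠ 93
df = n - 1 = 41
t = (x̄ - μ₀) / (s/√n) = (95.16 - 93) / (12.32/√42) = 1.136
p-value = 0.2625

Since p-value > α = 0.01, we fail to reject H₀.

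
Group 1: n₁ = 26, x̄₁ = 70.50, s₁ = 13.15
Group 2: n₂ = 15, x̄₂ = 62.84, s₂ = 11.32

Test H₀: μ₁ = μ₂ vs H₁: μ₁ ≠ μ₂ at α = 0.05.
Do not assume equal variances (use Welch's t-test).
Welch's two-sample t-test:
H₀: μ₁ = μ₂
H₁: μ₁ ≠ μ₂
s₁²/n₁ = 13.15²/26 = 6.6509,  s₂²/n₂ = 11.32²/15 = 8.5428
SE = √(s₁²/n₁ + s₂²/n₂) = √(6.6509 + 8.5428) = 3.8979
df (Welch-Satterthwaite) = (s₁²/n₁ + s₂²/n₂)² / [(s₁²/n₁)²/(n₁-1) + (s₂²/n₂)²/(n₂-1)] ≈ 33.06
t = (x̄₁ - x̄₂) / SE = (70.50 - 62.84) / 3.8979 = 7.66 / 3.8979 = 1.965
p-value = 0.0578

Since p-value > α = 0.05, we fail to reject H₀.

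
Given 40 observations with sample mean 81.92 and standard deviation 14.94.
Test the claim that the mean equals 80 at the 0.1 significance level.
One-sample t-test:
H₀: μ = 80
H₁: μ ≠ 80
df = n - 1 = 39
t = (x̄ - μ₀) / (s/√n) = (81.92 - 80) / (14.94/√40) = 0.813
p-value = 0.4213

Since p-value > α = 0.1, we fail to reject H₀.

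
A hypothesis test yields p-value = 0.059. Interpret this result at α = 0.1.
Since p = 0.059 < α = 0.1, reject H₀.
There is sufficient evidence to reject the null hypothesis; the result is statistically significant at the 0.1 level.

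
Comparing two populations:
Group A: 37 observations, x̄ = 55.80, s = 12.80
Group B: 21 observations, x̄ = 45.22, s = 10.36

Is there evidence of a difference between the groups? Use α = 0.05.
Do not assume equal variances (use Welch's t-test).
Welch's two-sample t-test:
H₀: μ₁ = μ₂
H₁: μ₁ ≠ μ₂
s₁²/n₁ = 12.80²/37 = 4.4281,  s₂²/n₂ = 10.36²/21 = 5.1109
SE = √(s₁²/n₁ + s₂²/n₂) = √(4.4281 + 5.1109) = 3.0885
df (Welch-Satterthwaite) = (s₁²/n₁ + s₂²/n₂)² / [(s₁²/n₁)²/(n₁-1) + (s₂²/n₂)²/(n₂-1)] ≈ 49.17
t = (x̄₁ - x̄₂) / SE = (55.80 - 45.22) / 3.0885 = 10.58 / 3.0885 = 3.426
p-value = 0.0012

Since p-value < α = 0.05, we reject H₀.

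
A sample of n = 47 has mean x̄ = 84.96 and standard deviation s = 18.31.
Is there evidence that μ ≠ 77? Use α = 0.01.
One-sample t-test:
H₀: μ = 77
H₁: μ ≠ 77
df = n - 1 = 46
t = (x̄ - μ₀) / (s/√n) = (84.96 - 77) / (18.31/√47) = 2.980
p-value = 0.0046

Since p-value < α = 0.01, we reject H₀.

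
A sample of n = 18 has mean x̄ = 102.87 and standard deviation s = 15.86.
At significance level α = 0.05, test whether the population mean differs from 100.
One-sample t-test:
H₀: μ = 100
H₁: μ ≠ 100
df = n - 1 = 17
t = (x̄ - μ₀) / (s/√n) = (102.87 - 100) / (15.86/√18) = 0.768
p-value = 0.4532

Since p-value > α = 0.05, we fail to reject H₀.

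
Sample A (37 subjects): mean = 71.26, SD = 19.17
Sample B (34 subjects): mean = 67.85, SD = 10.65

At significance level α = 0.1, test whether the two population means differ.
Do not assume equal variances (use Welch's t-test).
Welch's two-sample t-test:
H₀: μ₁ = μ₂
H₁: μ₁ ≠ μ₂
s₁²/n₁ = 19.17²/37 = 9.9321,  s₂²/n₂ = 10.65²/34 = 3.3360
SE = √(s₁²/n₁ + s₂²/n₂) = √(9.9321 + 3.3360) = 3.6425
df (Welch-Satterthwaite) = (s₁²/n₁ + s₂²/n₂)² / [(s₁²/n₁)²/(n₁-1) + (s₂²/n₂)²/(n₂-1)] ≈ 57.20
t = (x̄₁ - x̄₂) / SE = (71.26 - 67.85) / 3.6425 = 3.41 / 3.6425 = 0.936
p-value = 0.3531

Since p-value > α = 0.1, we fail to reject H₀.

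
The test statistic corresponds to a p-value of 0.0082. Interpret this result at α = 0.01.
Since p = 0.0082 < α = 0.01, reject H₀.
There is sufficient evidence to reject the null hypothesis; the result is statistically significant at the 0.01 level.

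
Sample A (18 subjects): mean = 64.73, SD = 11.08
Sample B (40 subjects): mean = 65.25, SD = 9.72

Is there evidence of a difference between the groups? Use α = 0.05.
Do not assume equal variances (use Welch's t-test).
Welch's two-sample t-test:
H₀: μ₁ = μ₂
H₁: μ₁ ≠ μ₂
s₁²/n₁ = 11.08²/18 = 6.8204,  s₂²/n₂ = 9.72²/40 = 2.3620
SE = √(s₁²/n₁ + s₂²/n₂) = √(6.8204 + 2.3620) = 3.0302
df (Welch-Satterthwaite) = (s₁²/n₁ + s₂²/n₂)² / [(s₁²/n₁)²/(n₁-1) + (s₂²/n₂)²/(n₂-1)] ≈ 29.28
t = (x̄₁ - x̄₂) / SE = (64.73 - 65.25) / 3.0302 = -0.52 / 3.0302 = -0.172
p-value = 0.8649

Since p-value > α = 0.05, we fail to reject H₀.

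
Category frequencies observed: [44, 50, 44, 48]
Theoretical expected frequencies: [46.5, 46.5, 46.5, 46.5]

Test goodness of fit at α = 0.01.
Chi-square goodness of fit test:
H₀: observed counts match expected distribution
H₁: observed counts differ from expected distribution
df = k - 1 = 3
χ² = Σ(O - E)²/E
   = (44 - 46.5)²/46.5 + (50 - 46.5)²/46.5 + (44 - 46.5)²/46.5 + (48 - 46.5)²/46.5
   = 0.134 + 0.263 + 0.134 + 0.048
   = 0.58
p-value = 0.9008

Since p-value > α = 0.01, we fail to reject H₀.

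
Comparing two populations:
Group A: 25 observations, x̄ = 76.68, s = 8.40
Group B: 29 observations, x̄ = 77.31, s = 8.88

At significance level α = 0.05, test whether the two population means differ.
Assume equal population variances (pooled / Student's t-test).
Student's two-sample t-test (equal variances):
H₀: μ₁ = μ₂
H₁: μ₁ ≠ μ₂
df = n₁ + n₂ - 2 = 52
Pooled variance s_p² = [(n₁-1)s₁² + (n₂-1)s₂²] / (n₁ + n₂ - 2) = [(24)(8.40²) + (28)(8.88²)] / 52 = 75.0262
SE = √(s_p²(1/n₁ + 1/n₂)) = √(75.0262 × (1/25 + 1/29)) = 2.3639
t = (x̄₁ - x̄₂) / SE = (76.68 - 77.31) / 2.3639 = -0.63 / 2.3639 = -0.267
p-value = 0.7909

Since p-value > α = 0.05, we fail to reject H₀.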